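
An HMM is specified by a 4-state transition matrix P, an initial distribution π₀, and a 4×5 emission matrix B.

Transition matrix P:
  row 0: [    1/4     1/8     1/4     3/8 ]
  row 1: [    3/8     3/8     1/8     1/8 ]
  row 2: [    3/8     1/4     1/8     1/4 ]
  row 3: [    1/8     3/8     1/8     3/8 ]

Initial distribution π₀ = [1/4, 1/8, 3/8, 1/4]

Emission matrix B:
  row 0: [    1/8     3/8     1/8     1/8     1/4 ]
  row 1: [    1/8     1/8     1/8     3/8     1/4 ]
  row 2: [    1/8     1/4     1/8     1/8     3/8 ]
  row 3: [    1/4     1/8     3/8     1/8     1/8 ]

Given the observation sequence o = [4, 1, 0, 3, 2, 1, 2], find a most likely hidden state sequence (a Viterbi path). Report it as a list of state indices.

t=0: δ = [6.250e-02, 3.125e-02, 1.406e-01, 3.125e-02]  (obs o_0=4)
t=1: δ = [1.978e-02, 4.395e-03, 4.395e-03, 4.395e-03]  ψ = [2, 2, 2, 2]  (obs o_1=1)
t=2: δ = [6.180e-04, 3.090e-04, 6.180e-04, 1.854e-03]  ψ = [0, 0, 0, 0]  (obs o_2=0)
t=3: δ = [2.897e-05, 2.607e-04, 2.897e-05, 8.690e-05]  ψ = [2, 3, 3, 3]  (obs o_3=3)
t=4: δ = [1.222e-05, 1.222e-05, 4.074e-06, 1.222e-05]  ψ = [1, 1, 1, 1]  (obs o_4=2)
t=5: δ = [1.719e-06, 5.729e-07, 7.638e-07, 5.729e-07]  ψ = [1, 1, 0, 0]  (obs o_5=1)
t=6: δ = [5.370e-08, 2.685e-08, 5.370e-08, 2.417e-07]  ψ = [0, 0, 0, 0]  (obs o_6=2)
backtrack: best end state = 3; path = [2, 0, 3, 1, 1, 0, 3]

path = [2, 0, 3, 1, 1, 0, 3]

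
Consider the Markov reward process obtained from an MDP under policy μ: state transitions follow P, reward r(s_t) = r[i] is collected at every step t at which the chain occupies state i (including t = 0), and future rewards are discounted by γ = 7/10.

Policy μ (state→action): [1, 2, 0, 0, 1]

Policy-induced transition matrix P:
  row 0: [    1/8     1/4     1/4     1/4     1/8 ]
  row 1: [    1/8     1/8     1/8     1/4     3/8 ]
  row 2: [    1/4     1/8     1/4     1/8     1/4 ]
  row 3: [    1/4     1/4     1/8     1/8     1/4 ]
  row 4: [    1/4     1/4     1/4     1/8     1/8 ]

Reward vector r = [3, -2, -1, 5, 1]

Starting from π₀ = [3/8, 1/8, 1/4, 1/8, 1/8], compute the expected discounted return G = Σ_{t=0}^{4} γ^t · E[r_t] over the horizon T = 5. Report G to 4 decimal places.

t=0: π = [0.3750, 0.1250, 0.2500, 0.1250, 0.1250], E[r] = 1.3750, γ^t·E[r] = 1.375000, running G = 1.375000
t=1: π = [0.1875, 0.2031, 0.2188, 0.1875, 0.2031], E[r] = 1.0781, γ^t·E[r] = 0.754688, running G = 2.129688
t=2: π = [0.2012, 0.1973, 0.2012, 0.1738, 0.2266], E[r] = 1.1035, γ^t·E[r] = 0.540723, running G = 2.670410
t=3: π = [0.2002, 0.2002, 0.2036, 0.1748, 0.2212], E[r] = 1.0918, γ^t·E[r] = 0.374486, running G = 3.044896
t=4: π = [0.2000, 0.1995, 0.2031, 0.1750, 0.2224], E[r] = 1.0953, γ^t·E[r] = 0.262976, running G = 3.307872

G = 3.3079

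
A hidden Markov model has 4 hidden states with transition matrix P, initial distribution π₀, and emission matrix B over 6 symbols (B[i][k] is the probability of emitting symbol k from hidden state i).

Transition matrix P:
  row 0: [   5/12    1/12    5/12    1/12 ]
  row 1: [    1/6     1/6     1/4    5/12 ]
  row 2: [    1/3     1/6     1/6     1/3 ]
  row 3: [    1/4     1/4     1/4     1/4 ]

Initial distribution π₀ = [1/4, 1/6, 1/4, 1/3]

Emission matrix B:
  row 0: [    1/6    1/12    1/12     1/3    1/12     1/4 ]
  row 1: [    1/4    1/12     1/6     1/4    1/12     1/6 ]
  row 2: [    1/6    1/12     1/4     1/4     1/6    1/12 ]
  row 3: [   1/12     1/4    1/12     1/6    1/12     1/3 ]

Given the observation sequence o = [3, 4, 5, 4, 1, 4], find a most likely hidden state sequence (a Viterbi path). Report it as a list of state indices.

path = [0, 2, 0, 2, 3, 2]

t=0: δ = [8.333e-02, 4.167e-02, 6.250e-02, 5.556e-02]  (obs o_0=3)
t=1: δ = [2.894e-03, 1.157e-03, 5.787e-03, 1.736e-03]  ψ = [0, 3, 0, 2]  (obs o_1=4)
t=2: δ = [4.823e-04, 1.608e-04, 1.005e-04, 6.430e-04]  ψ = [2, 2, 0, 2]  (obs o_2=5)
t=3: δ = [1.674e-05, 1.340e-05, 3.349e-05, 1.340e-05]  ψ = [0, 3, 0, 3]  (obs o_3=4)
t=4: δ = [9.303e-07, 4.651e-07, 5.814e-07, 2.791e-06]  ψ = [2, 2, 0, 2]  (obs o_4=1)
t=5: δ = [5.814e-08, 5.814e-08, 1.163e-07, 5.814e-08]  ψ = [3, 3, 3, 3]  (obs o_5=4)
backtrack: best end state = 2; path = [0, 2, 0, 2, 3, 2]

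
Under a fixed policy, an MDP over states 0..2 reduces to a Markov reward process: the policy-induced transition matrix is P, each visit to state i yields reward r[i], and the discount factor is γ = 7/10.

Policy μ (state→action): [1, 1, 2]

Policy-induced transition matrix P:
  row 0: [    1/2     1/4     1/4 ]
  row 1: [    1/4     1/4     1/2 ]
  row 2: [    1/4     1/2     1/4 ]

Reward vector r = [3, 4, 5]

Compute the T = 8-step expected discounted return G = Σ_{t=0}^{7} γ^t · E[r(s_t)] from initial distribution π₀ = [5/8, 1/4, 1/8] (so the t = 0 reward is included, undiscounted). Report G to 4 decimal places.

G = 11.9812

t=0: π = [0.6250, 0.2500, 0.1250], E[r] = 3.5000, γ^t·E[r] = 3.500000, running G = 3.500000
t=1: π = [0.4063, 0.2813, 0.3125], E[r] = 3.9063, γ^t·E[r] = 2.734375, running G = 6.234375
t=2: π = [0.3516, 0.3281, 0.3203], E[r] = 3.9688, γ^t·E[r] = 1.944688, running G = 8.179063
t=3: π = [0.3379, 0.3301, 0.3320], E[r] = 3.9941, γ^t·E[r] = 1.369990, running G = 9.549053
t=4: π = [0.3345, 0.3330, 0.3325], E[r] = 3.9980, γ^t·E[r] = 0.959931, running G = 10.508984
t=5: π = [0.3336, 0.3331, 0.3333], E[r] = 3.9996, γ^t·E[r] = 0.672218, running G = 11.181202
t=6: π = [0.3334, 0.3333, 0.3333], E[r] = 3.9999, γ^t·E[r] = 0.470582, running G = 11.651784
t=7: π = [0.3334, 0.3333, 0.3333], E[r] = 4.0000, γ^t·E[r] = 0.329415, running G = 11.981199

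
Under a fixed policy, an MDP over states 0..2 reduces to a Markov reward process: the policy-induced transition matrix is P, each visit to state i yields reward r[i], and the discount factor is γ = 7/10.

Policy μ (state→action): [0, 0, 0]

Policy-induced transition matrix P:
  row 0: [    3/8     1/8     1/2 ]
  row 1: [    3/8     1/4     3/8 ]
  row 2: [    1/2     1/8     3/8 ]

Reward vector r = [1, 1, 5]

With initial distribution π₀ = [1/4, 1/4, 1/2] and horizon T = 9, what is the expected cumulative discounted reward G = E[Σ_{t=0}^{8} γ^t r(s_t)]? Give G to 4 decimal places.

t=0: π = [0.2500, 0.2500, 0.5000], E[r] = 3.0000, γ^t·E[r] = 3.000000, running G = 3.000000
t=1: π = [0.4375, 0.1563, 0.4063], E[r] = 2.6250, γ^t·E[r] = 1.837500, running G = 4.837500
t=2: π = [0.4258, 0.1445, 0.4297], E[r] = 2.7188, γ^t·E[r] = 1.332188, running G = 6.169688
t=3: π = [0.4287, 0.1431, 0.4282], E[r] = 2.7129, γ^t·E[r] = 0.930521, running G = 7.100209
t=4: π = [0.4285, 0.1429, 0.4286], E[r] = 2.7144, γ^t·E[r] = 0.651717, running G = 7.751926
t=5: π = [0.4286, 0.1429, 0.4286], E[r] = 2.7143, γ^t·E[r] = 0.456186, running G = 8.208112
t=6: π = [0.4286, 0.1429, 0.4286], E[r] = 2.7143, γ^t·E[r] = 0.319333, running G = 8.527445
t=7: π = [0.4286, 0.1429, 0.4286], E[r] = 2.7143, γ^t·E[r] = 0.223533, running G = 8.750978
t=8: π = [0.4286, 0.1429, 0.4286], E[r] = 2.7143, γ^t·E[r] = 0.156473, running G = 8.907451

G = 8.9075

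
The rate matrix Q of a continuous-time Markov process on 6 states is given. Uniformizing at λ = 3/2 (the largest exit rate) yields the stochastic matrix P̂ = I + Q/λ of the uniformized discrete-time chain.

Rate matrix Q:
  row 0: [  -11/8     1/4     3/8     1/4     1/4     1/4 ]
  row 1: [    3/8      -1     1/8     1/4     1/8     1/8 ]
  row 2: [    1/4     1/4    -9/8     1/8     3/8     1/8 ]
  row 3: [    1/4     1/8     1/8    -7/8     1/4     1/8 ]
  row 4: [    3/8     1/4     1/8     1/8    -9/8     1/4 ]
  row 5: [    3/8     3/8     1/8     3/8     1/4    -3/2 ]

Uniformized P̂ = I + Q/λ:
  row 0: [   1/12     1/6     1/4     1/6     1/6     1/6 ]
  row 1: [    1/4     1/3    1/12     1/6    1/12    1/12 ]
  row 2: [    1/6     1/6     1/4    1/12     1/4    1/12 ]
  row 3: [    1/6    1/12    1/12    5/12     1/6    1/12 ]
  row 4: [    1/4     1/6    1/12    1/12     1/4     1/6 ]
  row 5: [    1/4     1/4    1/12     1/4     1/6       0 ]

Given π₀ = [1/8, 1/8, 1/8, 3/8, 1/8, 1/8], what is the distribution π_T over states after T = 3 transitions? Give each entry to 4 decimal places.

π = [0.1898, 0.1881, 0.1372, 0.2023, 0.1777, 0.1050]

t=0: π = [0.1250, 0.1250, 0.1250, 0.3750, 0.1250, 0.1250]
t=1: π = [0.1875, 0.1667, 0.1250, 0.2500, 0.1771, 0.0938]
t=2: π = [0.1875, 0.1814, 0.1354, 0.2118, 0.1780, 0.1059]
t=3: π = [0.1898, 0.1881, 0.1372, 0.2023, 0.1777, 0.1050]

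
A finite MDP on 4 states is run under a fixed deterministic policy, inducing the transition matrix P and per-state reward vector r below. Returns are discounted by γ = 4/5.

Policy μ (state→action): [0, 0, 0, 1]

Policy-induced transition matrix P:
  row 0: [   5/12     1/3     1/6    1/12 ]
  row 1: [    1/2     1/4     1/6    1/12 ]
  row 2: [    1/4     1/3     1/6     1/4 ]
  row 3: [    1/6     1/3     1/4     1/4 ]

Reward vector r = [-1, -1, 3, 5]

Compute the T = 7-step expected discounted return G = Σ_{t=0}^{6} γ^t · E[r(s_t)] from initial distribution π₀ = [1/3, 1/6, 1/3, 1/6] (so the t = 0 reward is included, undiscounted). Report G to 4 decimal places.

t=0: π = [0.3333, 0.1667, 0.3333, 0.1667], E[r] = 1.3333, γ^t·E[r] = 1.333333, running G = 1.333333
t=1: π = [0.3333, 0.3194, 0.1806, 0.1667], E[r] = 0.7222, γ^t·E[r] = 0.577778, running G = 1.911111
t=2: π = [0.3715, 0.3067, 0.1806, 0.1412], E[r] = 0.5694, γ^t·E[r] = 0.364444, running G = 2.275556
t=3: π = [0.3768, 0.3078, 0.1784, 0.1370], E[r] = 0.5355, γ^t·E[r] = 0.274173, running G = 2.549728
t=4: π = [0.3783, 0.3077, 0.1781, 0.1359], E[r] = 0.5277, γ^t·E[r] = 0.216151, running G = 2.765880
t=5: π = [0.3787, 0.3077, 0.1780, 0.1357], E[r] = 0.5259, γ^t·E[r] = 0.172342, running G = 2.938222
t=6: π = [0.3787, 0.3077, 0.1780, 0.1356], E[r] = 0.5255, γ^t·E[r] = 0.137768, running G = 3.075989

G = 3.0760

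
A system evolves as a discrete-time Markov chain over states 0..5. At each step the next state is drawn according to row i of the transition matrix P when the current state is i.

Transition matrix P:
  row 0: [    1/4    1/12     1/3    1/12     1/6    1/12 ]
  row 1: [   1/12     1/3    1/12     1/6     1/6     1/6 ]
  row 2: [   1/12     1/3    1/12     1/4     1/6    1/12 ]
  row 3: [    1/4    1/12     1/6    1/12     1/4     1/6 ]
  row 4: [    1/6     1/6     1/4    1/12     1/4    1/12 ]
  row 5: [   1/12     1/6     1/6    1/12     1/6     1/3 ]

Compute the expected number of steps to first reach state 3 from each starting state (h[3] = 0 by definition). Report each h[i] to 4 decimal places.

h = [7.5007, 7.0520, 6.4109, 0.0000, 7.5590, 7.6931]

First-step conditioning: h[3] = 0; for i ≠ 3, h[i] = 1 + Σ_k P[i][k]·h[k].
  h[0] = 1 + 1/4·h[0] + 1/12·h[1] + 1/3·h[2] + 1/6·h[4] + 1/12·h[5]
  h[1] = 1 + 1/12·h[0] + 1/3·h[1] + 1/12·h[2] + 1/6·h[4] + 1/6·h[5]
  h[2] = 1 + 1/12·h[0] + 1/3·h[1] + 1/12·h[2] + 1/6·h[4] + 1/12·h[5]
  h[4] = 1 + 1/6·h[0] + 1/6·h[1] + 1/4·h[2] + 1/4·h[4] + 1/12·h[5]
  h[5] = 1 + 1/12·h[0] + 1/6·h[1] + 1/6·h[2] + 1/6·h[4] + 1/3·h[5]
Solving the 5×5 linear system over states ≠ 3 gives exactly h = [15444/2059, 14520/2059, 13200/2059, 0, 15564/2059, 15840/2059] (h[3] = 0 is the target).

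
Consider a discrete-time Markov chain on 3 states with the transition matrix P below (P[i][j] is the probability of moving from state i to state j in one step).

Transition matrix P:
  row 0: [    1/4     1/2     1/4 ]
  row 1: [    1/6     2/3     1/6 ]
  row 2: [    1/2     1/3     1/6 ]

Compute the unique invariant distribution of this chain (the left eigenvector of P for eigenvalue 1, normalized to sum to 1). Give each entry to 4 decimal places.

π = [0.2500, 0.5625, 0.1875]

Balance equations π_j = Σ_i π_i·P[i][j]:
  π_0 = 1/4·π_0 + 1/6·π_1 + 1/2·π_2
  π_1 = 1/2·π_0 + 2/3·π_1 + 1/3·π_2
  normalize: π_0 + π_1 + π_2 = 1
Solving the linear system gives exactly π = [1/4, 9/16, 3/16].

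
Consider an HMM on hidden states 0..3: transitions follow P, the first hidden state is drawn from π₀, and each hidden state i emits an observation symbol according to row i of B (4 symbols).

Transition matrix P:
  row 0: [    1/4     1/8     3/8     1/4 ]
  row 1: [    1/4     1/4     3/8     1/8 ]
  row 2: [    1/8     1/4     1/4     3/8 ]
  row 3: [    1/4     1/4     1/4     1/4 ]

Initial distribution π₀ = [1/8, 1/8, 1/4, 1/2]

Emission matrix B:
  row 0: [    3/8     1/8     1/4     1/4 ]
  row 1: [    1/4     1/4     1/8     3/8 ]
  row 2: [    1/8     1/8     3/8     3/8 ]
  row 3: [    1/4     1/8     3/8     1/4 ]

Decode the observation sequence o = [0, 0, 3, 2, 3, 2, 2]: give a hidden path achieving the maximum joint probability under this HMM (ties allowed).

t=0: δ = [4.688e-02, 3.125e-02, 3.125e-02, 1.250e-01]  (obs o_0=0)
t=1: δ = [1.172e-02, 7.812e-03, 3.906e-03, 7.812e-03]  ψ = [3, 3, 3, 3]  (obs o_1=0)
t=2: δ = [7.324e-04, 7.324e-04, 1.648e-03, 7.324e-04]  ψ = [0, 1, 0, 0]  (obs o_2=3)
t=3: δ = [5.150e-05, 5.150e-05, 1.545e-04, 2.317e-04]  ψ = [2, 2, 2, 2]  (obs o_3=2)
t=4: δ = [1.448e-05, 2.173e-05, 2.173e-05, 1.448e-05]  ψ = [3, 3, 3, 2]  (obs o_4=3)
t=5: δ = [1.358e-06, 6.789e-07, 3.055e-06, 3.055e-06]  ψ = [1, 1, 1, 2]  (obs o_5=2)
t=6: δ = [1.910e-07, 9.548e-08, 2.864e-07, 4.296e-07]  ψ = [3, 2, 2, 2]  (obs o_6=2)
backtrack: best end state = 3; path = [3, 0, 2, 3, 1, 2, 3]

path = [3, 0, 2, 3, 1, 2, 3]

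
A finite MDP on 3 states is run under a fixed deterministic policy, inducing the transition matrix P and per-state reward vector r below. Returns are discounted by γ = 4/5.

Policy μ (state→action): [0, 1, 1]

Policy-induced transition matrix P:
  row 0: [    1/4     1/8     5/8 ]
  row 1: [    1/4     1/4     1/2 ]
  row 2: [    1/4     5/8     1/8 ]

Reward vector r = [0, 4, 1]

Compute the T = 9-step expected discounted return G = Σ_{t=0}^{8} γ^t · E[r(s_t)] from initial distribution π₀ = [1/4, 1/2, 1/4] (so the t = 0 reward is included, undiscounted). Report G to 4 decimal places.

t=0: π = [0.2500, 0.5000, 0.2500], E[r] = 2.2500, γ^t·E[r] = 2.250000, running G = 2.250000
t=1: π = [0.2500, 0.3125, 0.4375], E[r] = 1.6875, γ^t·E[r] = 1.350000, running G = 3.600000
t=2: π = [0.2500, 0.3828, 0.3672], E[r] = 1.8984, γ^t·E[r] = 1.215000, running G = 4.815000
t=3: π = [0.2500, 0.3564, 0.3936], E[r] = 1.8193, γ^t·E[r] = 0.931500, running G = 5.746500
t=4: π = [0.2500, 0.3663, 0.3837], E[r] = 1.8490, γ^t·E[r] = 0.757350, running G = 6.503850
t=5: π = [0.2500, 0.3626, 0.3874], E[r] = 1.8379, γ^t·E[r] = 0.602235, running G = 7.106085
t=6: π = [0.2500, 0.3640, 0.3860], E[r] = 1.8420, γ^t·E[r] = 0.482882, running G = 7.588967
t=7: π = [0.2500, 0.3635, 0.3865], E[r] = 1.8405, γ^t·E[r] = 0.385977, running G = 7.974944
t=8: π = [0.2500, 0.3637, 0.3863], E[r] = 1.8411, γ^t·E[r] = 0.308880, running G = 8.283824

G = 8.2838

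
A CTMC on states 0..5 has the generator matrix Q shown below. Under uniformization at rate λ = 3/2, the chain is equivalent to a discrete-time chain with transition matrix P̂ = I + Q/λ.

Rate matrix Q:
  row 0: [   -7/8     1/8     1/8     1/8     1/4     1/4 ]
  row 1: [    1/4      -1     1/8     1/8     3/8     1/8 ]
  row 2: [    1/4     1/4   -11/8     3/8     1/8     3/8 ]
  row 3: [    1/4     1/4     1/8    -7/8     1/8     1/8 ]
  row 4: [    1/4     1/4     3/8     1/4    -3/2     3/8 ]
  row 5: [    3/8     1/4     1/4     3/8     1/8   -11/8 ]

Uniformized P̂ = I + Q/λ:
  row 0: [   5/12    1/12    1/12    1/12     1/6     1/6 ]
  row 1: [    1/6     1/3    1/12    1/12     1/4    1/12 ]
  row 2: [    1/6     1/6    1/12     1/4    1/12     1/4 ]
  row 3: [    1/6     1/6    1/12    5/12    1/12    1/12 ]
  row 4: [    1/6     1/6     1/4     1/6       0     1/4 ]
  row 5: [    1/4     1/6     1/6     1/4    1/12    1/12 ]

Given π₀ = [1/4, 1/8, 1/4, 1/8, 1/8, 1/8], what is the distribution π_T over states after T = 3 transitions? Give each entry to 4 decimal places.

t=0: π = [0.2500, 0.1250, 0.2500, 0.1250, 0.1250, 0.1250]
t=1: π = [0.2396, 0.1667, 0.1146, 0.1979, 0.1146, 0.1667]
t=2: π = [0.2405, 0.1745, 0.1163, 0.2057, 0.1215, 0.1415]
t=3: π = [0.2386, 0.1757, 0.1154, 0.2050, 0.1223, 0.1430]

π = [0.2386, 0.1757, 0.1154, 0.2050, 0.1223, 0.1430]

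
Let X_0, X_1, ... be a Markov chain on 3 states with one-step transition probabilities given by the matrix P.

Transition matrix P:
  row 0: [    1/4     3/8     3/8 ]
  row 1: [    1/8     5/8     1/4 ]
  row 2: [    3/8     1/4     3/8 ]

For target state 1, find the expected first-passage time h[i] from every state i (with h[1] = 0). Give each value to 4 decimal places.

h = [3.0476, 0.0000, 3.4286]

First-step conditioning: h[1] = 0; for i ≠ 1, h[i] = 1 + Σ_k P[i][k]·h[k].
  h[0] = 1 + 1/4·h[0] + 3/8·h[2]
  h[2] = 1 + 3/8·h[0] + 3/8·h[2]
Solving the 2×2 linear system over states ≠ 1 gives exactly h = [64/21, 0, 24/7] (h[1] = 0 is the target).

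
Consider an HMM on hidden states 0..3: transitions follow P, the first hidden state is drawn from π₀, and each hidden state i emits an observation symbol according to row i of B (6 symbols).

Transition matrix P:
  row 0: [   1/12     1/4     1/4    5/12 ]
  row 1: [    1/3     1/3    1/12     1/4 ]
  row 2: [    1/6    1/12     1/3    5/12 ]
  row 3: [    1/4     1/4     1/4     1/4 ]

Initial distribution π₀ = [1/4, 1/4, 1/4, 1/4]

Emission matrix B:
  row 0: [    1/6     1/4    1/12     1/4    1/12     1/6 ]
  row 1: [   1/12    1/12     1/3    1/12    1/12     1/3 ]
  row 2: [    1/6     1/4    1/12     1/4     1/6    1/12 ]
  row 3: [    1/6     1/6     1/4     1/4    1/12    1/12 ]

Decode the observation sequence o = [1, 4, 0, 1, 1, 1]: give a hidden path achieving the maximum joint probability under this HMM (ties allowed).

t=0: δ = [6.250e-02, 2.083e-02, 6.250e-02, 4.167e-02]  (obs o_0=1)
t=1: δ = [8.681e-04, 1.302e-03, 3.472e-03, 2.170e-03]  ψ = [2, 0, 2, 0]  (obs o_1=4)
t=2: δ = [9.645e-05, 4.521e-05, 1.929e-04, 2.411e-04]  ψ = [2, 3, 2, 2]  (obs o_2=0)
t=3: δ = [1.507e-05, 5.023e-06, 1.608e-05, 1.340e-05]  ψ = [3, 3, 2, 2]  (obs o_3=1)
t=4: δ = [8.372e-07, 3.140e-07, 1.340e-06, 1.116e-06]  ψ = [3, 0, 2, 2]  (obs o_4=1)
t=5: δ = [6.977e-08, 2.326e-08, 1.116e-07, 9.303e-08]  ψ = [3, 3, 2, 2]  (obs o_5=1)
backtrack: best end state = 2; path = [2, 2, 2, 2, 2, 2]

path = [2, 2, 2, 2, 2, 2]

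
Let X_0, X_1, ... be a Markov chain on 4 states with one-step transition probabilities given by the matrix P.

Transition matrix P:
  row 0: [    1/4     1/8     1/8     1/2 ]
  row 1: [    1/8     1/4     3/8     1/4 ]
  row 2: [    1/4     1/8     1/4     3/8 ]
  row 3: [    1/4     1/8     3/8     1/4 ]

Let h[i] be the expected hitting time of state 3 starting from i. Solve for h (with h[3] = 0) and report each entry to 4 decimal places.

h = [2.2659, 3.0058, 2.5896, 0.0000]

First-step conditioning: h[3] = 0; for i ≠ 3, h[i] = 1 + Σ_k P[i][k]·h[k].
  h[0] = 1 + 1/4·h[0] + 1/8·h[1] + 1/8·h[2]
  h[1] = 1 + 1/8·h[0] + 1/4·h[1] + 3/8·h[2]
  h[2] = 1 + 1/4·h[0] + 1/8·h[1] + 1/4·h[2]
Solving the 3×3 linear system over states ≠ 3 gives exactly h = [392/173, 520/173, 448/173, 0] (h[3] = 0 is the target).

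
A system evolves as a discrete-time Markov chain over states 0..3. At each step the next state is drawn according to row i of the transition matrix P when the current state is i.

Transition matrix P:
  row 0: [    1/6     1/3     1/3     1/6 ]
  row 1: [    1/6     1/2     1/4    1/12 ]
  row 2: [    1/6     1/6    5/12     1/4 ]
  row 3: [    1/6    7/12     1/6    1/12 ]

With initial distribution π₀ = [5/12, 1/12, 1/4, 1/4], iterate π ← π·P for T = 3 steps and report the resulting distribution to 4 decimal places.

t=0: π = [0.4167, 0.0833, 0.2500, 0.2500]
t=1: π = [0.1667, 0.3681, 0.3056, 0.1597]
t=2: π = [0.1667, 0.3837, 0.3015, 0.1481]
t=3: π = [0.1667, 0.3841, 0.3018, 0.1475]

π = [0.1667, 0.3841, 0.3018, 0.1475]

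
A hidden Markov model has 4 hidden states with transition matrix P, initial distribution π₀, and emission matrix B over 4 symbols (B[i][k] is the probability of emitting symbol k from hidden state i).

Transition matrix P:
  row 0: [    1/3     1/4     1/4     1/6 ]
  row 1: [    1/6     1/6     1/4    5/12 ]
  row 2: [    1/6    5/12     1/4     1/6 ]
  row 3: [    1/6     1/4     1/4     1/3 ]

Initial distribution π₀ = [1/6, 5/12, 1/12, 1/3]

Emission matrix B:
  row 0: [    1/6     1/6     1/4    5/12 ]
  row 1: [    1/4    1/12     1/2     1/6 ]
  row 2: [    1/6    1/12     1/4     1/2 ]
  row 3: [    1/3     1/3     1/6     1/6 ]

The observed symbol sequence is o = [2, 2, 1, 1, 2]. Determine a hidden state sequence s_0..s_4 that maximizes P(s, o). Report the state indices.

t=0: δ = [4.167e-02, 2.083e-01, 2.083e-02, 5.556e-02]  (obs o_0=2)
t=1: δ = [8.681e-03, 1.736e-02, 1.302e-02, 1.447e-02]  ψ = [1, 1, 1, 1]  (obs o_1=2)
t=2: δ = [4.823e-04, 4.521e-04, 3.617e-04, 2.411e-03]  ψ = [0, 2, 1, 1]  (obs o_2=1)
t=3: δ = [6.698e-05, 5.023e-05, 5.023e-05, 2.679e-04]  ψ = [3, 3, 3, 3]  (obs o_3=1)
t=4: δ = [1.116e-05, 3.349e-05, 1.674e-05, 1.488e-05]  ψ = [3, 3, 3, 3]  (obs o_4=2)
backtrack: best end state = 1; path = [1, 1, 3, 3, 1]

path = [1, 1, 3, 3, 1]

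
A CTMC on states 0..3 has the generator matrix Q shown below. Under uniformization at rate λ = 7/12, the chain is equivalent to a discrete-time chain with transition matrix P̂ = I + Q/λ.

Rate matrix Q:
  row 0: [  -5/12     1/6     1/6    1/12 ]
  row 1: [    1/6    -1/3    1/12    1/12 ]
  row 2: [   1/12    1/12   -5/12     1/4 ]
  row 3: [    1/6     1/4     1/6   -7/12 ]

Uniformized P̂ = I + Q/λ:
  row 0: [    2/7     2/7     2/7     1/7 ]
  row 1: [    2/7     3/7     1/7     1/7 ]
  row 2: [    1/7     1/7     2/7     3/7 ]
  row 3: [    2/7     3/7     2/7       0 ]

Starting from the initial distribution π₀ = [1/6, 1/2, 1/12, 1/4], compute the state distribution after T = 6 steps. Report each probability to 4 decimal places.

π = [0.2515, 0.3242, 0.2394, 0.1849]

t=0: π = [0.1667, 0.5000, 0.0833, 0.2500]
t=1: π = [0.2738, 0.3810, 0.2143, 0.1310]
t=2: π = [0.2551, 0.3282, 0.2313, 0.1854]
t=3: π = [0.2527, 0.3260, 0.2388, 0.1825]
t=4: π = [0.2516, 0.3242, 0.2391, 0.1850]
t=5: π = [0.2516, 0.3243, 0.2394, 0.1847]
t=6: π = [0.2515, 0.3242, 0.2394, 0.1849]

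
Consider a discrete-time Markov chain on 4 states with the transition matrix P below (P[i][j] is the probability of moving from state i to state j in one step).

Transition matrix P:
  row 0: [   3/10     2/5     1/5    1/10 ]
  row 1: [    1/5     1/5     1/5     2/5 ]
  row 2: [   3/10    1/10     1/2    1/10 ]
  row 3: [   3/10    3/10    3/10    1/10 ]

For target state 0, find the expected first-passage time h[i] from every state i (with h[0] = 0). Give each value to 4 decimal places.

h = [0.0000, 3.9167, 3.5000, 3.5833]

First-step conditioning: h[0] = 0; for i ≠ 0, h[i] = 1 + Σ_k P[i][k]·h[k].
  h[1] = 1 + 1/5·h[1] + 1/5·h[2] + 2/5·h[3]
  h[2] = 1 + 1/10·h[1] + 1/2·h[2] + 1/10·h[3]
  h[3] = 1 + 3/10·h[1] + 3/10·h[2] + 1/10·h[3]
Solving the 3×3 linear system over states ≠ 0 gives exactly h = [0, 47/12, 7/2, 43/12] (h[0] = 0 is the target).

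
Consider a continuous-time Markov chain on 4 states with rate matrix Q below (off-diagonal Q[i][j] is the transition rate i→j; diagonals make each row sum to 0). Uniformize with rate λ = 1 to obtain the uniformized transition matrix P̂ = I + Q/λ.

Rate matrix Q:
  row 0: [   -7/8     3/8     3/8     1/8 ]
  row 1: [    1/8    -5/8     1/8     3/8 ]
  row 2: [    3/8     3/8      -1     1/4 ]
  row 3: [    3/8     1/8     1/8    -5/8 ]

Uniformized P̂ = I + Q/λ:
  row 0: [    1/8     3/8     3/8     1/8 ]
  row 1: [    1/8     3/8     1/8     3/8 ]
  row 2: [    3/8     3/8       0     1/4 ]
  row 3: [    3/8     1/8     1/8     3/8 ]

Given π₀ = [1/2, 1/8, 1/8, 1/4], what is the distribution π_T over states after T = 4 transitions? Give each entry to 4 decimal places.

t=0: π = [0.5000, 0.1250, 0.1250, 0.2500]
t=1: π = [0.2188, 0.3125, 0.2344, 0.2344]
t=2: π = [0.2422, 0.3164, 0.1504, 0.2910]
t=3: π = [0.2354, 0.3022, 0.1667, 0.2957]
t=4: π = [0.2406, 0.3011, 0.1630, 0.2953]

π = [0.2406, 0.3011, 0.1630, 0.2953]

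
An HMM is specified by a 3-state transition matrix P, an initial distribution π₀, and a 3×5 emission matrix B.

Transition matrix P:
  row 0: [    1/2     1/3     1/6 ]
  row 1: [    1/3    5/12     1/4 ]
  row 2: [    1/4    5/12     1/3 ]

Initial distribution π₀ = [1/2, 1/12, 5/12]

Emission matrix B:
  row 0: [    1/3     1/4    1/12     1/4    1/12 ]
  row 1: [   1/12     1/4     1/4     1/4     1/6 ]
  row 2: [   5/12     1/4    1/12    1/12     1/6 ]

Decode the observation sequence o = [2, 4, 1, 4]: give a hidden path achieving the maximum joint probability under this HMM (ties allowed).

t=0: δ = [4.167e-02, 2.083e-02, 3.472e-02]  (obs o_0=2)
t=1: δ = [1.736e-03, 2.411e-03, 1.929e-03]  ψ = [0, 2, 2]  (obs o_1=4)
t=2: δ = [2.170e-04, 2.512e-04, 1.608e-04]  ψ = [0, 1, 2]  (obs o_2=1)
t=3: δ = [9.042e-06, 1.744e-05, 1.047e-05]  ψ = [0, 1, 1]  (obs o_3=4)
backtrack: best end state = 1; path = [2, 1, 1, 1]

path = [2, 1, 1, 1]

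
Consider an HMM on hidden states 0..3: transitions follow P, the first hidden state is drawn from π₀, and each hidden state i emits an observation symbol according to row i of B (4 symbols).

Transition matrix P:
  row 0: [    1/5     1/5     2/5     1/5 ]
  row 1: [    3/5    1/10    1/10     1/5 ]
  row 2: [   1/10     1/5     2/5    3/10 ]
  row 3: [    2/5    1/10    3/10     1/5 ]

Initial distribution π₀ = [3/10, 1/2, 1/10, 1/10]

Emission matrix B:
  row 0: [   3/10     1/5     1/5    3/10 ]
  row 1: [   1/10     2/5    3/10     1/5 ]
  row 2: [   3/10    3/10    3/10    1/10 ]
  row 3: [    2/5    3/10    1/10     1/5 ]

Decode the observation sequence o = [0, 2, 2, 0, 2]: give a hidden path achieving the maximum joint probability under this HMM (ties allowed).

t=0: δ = [9.000e-02, 5.000e-02, 3.000e-02, 4.000e-02]  (obs o_0=0)
t=1: δ = [6.000e-03, 5.400e-03, 1.080e-02, 1.800e-03]  ψ = [1, 0, 0, 0]  (obs o_1=2)
t=2: δ = [6.480e-04, 6.480e-04, 1.296e-03, 3.240e-04]  ψ = [1, 2, 2, 2]  (obs o_2=2)
t=3: δ = [1.166e-04, 2.592e-05, 1.555e-04, 1.555e-04]  ψ = [1, 2, 2, 2]  (obs o_3=0)
t=4: δ = [1.244e-05, 9.331e-06, 1.866e-05, 4.666e-06]  ψ = [3, 2, 2, 2]  (obs o_4=2)
backtrack: best end state = 2; path = [0, 2, 2, 2, 2]

path = [0, 2, 2, 2, 2]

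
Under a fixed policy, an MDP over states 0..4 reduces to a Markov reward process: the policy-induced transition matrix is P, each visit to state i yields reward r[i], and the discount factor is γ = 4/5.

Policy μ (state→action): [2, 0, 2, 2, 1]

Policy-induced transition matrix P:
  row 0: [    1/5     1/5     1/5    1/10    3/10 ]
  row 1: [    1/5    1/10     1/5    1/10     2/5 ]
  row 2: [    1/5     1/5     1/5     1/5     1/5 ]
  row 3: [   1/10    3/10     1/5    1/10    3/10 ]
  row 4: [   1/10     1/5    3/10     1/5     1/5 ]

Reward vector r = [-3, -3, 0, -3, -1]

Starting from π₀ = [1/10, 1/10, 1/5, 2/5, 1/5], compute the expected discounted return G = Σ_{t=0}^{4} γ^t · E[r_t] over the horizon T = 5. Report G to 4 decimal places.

t=0: π = [0.1000, 0.1000, 0.2000, 0.4000, 0.2000], E[r] = -2.0000, γ^t·E[r] = -2.000000, running G = -2.000000
t=1: π = [0.1400, 0.2300, 0.2200, 0.1400, 0.2700], E[r] = -1.8000, γ^t·E[r] = -1.440000, running G = -3.440000
t=2: π = [0.1590, 0.1910, 0.2270, 0.1490, 0.2740], E[r] = -1.7710, γ^t·E[r] = -1.133440, running G = -4.573440
t=3: π = [0.1577, 0.1958, 0.2274, 0.1501, 0.2690], E[r] = -1.7798, γ^t·E[r] = -0.911258, running G = -5.484698
t=4: π = [0.1581, 0.1954, 0.2269, 0.1496, 0.2699], E[r] = -1.7794, γ^t·E[r] = -0.728850, running G = -6.213548

G = -6.2135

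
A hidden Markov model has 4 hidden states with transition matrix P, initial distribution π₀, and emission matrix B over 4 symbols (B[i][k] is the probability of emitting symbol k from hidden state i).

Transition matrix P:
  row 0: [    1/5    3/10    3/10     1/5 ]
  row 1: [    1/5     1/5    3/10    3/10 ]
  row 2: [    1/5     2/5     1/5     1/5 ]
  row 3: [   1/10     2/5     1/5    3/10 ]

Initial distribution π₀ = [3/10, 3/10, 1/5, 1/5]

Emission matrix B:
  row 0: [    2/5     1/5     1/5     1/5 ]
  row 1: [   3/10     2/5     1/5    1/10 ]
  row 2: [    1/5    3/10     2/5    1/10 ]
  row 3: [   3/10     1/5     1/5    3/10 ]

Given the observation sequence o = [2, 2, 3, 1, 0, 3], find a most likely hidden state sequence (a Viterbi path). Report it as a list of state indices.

t=0: δ = [6.000e-02, 6.000e-02, 8.000e-02, 4.000e-02]  (obs o_0=2)
t=1: δ = [3.200e-03, 6.400e-03, 7.200e-03, 3.600e-03]  ψ = [2, 2, 0, 1]  (obs o_1=2)
t=2: δ = [2.880e-04, 2.880e-04, 1.920e-04, 5.760e-04]  ψ = [2, 2, 1, 1]  (obs o_2=3)
t=3: δ = [1.152e-05, 9.216e-05, 3.456e-05, 3.456e-05]  ψ = [0, 3, 3, 3]  (obs o_3=1)
t=4: δ = [7.373e-06, 5.530e-06, 5.530e-06, 8.294e-06]  ψ = [1, 1, 1, 1]  (obs o_4=0)
t=5: δ = [2.949e-07, 3.318e-07, 2.212e-07, 7.465e-07]  ψ = [0, 3, 0, 3]  (obs o_5=3)
backtrack: best end state = 3; path = [2, 1, 3, 1, 3, 3]

path = [2, 1, 3, 1, 3, 3]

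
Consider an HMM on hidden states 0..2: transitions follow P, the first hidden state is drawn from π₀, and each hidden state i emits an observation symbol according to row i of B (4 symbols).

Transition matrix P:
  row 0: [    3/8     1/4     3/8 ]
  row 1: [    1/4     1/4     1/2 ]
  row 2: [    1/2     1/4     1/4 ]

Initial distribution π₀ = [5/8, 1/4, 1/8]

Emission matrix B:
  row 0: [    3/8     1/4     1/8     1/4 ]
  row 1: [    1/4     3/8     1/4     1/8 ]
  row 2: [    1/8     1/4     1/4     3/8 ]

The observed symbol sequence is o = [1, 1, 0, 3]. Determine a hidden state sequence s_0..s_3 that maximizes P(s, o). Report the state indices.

path = [0, 2, 0, 2]

t=0: δ = [1.562e-01, 9.375e-02, 3.125e-02]  (obs o_0=1)
t=1: δ = [1.465e-02, 1.465e-02, 1.465e-02]  ψ = [0, 0, 0]  (obs o_1=1)
t=2: δ = [2.747e-03, 9.155e-04, 9.155e-04]  ψ = [2, 0, 1]  (obs o_2=0)
t=3: δ = [2.575e-04, 8.583e-05, 3.862e-04]  ψ = [0, 0, 0]  (obs o_3=3)
backtrack: best end state = 2; path = [0, 2, 0, 2]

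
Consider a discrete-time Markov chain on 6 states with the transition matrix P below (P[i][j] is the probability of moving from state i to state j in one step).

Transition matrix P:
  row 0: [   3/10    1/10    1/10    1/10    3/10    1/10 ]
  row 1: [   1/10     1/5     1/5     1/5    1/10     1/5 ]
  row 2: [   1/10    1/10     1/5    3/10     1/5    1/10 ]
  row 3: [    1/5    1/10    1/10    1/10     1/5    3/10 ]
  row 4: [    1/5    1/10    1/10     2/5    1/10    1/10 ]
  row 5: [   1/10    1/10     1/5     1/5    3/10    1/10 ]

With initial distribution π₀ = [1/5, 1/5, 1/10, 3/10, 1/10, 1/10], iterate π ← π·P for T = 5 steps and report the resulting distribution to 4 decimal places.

π = [0.1771, 0.1111, 0.1406, 0.2153, 0.2018, 0.1541]

t=0: π = [0.2000, 0.2000, 0.1000, 0.3000, 0.1000, 0.1000]
t=1: π = [0.1800, 0.1200, 0.1400, 0.1800, 0.2000, 0.1800]
t=2: π = [0.1740, 0.1120, 0.1440, 0.2180, 0.2040, 0.1480]
t=3: π = [0.1770, 0.1112, 0.1404, 0.2160, 0.2006, 0.1548]
t=4: π = [0.1771, 0.1111, 0.1406, 0.2149, 0.2020, 0.1543]
t=5: π = [0.1771, 0.1111, 0.1406, 0.2153, 0.2018, 0.1541]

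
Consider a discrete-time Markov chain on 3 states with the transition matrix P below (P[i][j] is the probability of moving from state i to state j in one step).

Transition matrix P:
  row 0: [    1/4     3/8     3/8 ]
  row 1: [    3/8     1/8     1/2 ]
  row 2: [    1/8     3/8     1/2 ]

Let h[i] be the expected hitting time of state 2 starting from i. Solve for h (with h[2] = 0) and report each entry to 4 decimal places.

First-step conditioning: h[2] = 0; for i ≠ 2, h[i] = 1 + Σ_k P[i][k]·h[k].
  h[0] = 1 + 1/4·h[0] + 3/8·h[1]
  h[1] = 1 + 3/8·h[0] + 1/8·h[1]
Solving the 2×2 linear system over states ≠ 2 gives exactly h = [80/33, 24/11, 0] (h[2] = 0 is the target).

h = [2.4242, 2.1818, 0.0000]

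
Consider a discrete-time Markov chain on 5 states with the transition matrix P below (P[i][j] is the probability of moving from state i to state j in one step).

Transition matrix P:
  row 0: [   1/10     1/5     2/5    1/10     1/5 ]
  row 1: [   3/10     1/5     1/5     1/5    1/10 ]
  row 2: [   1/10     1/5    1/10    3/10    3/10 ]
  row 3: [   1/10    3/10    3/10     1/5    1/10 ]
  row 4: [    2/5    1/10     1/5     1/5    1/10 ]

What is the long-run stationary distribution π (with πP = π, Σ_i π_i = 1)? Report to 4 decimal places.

Balance equations π_j = Σ_i π_i·P[i][j]:
  π_0 = 1/10·π_0 + 3/10·π_1 + 1/10·π_2 + 1/10·π_3 + 2/5·π_4
  π_1 = 1/5·π_0 + 1/5·π_1 + 1/5·π_2 + 3/10·π_3 + 1/10·π_4
  π_2 = 2/5·π_0 + 1/5·π_1 + 1/10·π_2 + 3/10·π_3 + 1/5·π_4
  π_3 = 1/10·π_0 + 1/5·π_1 + 3/10·π_2 + 1/5·π_3 + 1/5·π_4
  normalize: π_0 + π_1 + π_2 + π_3 + π_4 = 1
Solving the linear system gives exactly π = [2503/13133, 2677/13133, 3087/13133, 2685/13133, 2181/13133].

π = [0.1906, 0.2038, 0.2351, 0.2044, 0.1661]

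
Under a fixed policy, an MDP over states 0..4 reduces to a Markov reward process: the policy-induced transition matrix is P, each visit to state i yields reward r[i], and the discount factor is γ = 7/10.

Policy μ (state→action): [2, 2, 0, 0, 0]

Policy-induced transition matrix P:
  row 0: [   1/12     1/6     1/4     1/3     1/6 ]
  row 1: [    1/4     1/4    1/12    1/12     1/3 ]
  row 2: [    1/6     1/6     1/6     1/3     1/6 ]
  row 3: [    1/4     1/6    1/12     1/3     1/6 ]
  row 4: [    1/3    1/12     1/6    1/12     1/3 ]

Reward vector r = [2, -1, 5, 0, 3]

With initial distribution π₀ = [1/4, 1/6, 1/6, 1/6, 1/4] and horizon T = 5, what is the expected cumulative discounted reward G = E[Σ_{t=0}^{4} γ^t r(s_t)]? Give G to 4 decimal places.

t=0: π = [0.2500, 0.1667, 0.1667, 0.1667, 0.2500], E[r] = 1.9167, γ^t·E[r] = 1.916667, running G = 1.916667
t=1: π = [0.2153, 0.1597, 0.1597, 0.2292, 0.2361], E[r] = 1.7778, γ^t·E[r] = 1.244444, running G = 3.161111
t=2: π = [0.2205, 0.1603, 0.1522, 0.2344, 0.2326], E[r] = 1.7396, γ^t·E[r] = 0.852396, running G = 4.013507
t=3: π = [0.2200, 0.1606, 0.1522, 0.2351, 0.2322], E[r] = 1.7365, γ^t·E[r] = 0.595618, running G = 4.609125
t=4: π = [0.2200, 0.1607, 0.1520, 0.2351, 0.2321], E[r] = 1.7358, γ^t·E[r] = 0.416765, running G = 5.025890

G = 5.0259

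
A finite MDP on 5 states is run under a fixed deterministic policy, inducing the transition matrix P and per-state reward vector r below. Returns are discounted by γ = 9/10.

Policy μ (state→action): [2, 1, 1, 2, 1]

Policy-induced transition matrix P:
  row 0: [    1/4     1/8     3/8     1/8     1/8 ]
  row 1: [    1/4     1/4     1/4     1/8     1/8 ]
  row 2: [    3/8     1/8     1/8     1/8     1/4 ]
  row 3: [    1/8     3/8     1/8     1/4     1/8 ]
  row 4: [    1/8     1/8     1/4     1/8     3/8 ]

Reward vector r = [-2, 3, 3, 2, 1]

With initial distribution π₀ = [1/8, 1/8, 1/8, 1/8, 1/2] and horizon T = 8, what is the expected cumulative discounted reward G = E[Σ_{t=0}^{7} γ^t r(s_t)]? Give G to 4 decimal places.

t=0: π = [0.1250, 0.1250, 0.1250, 0.1250, 0.5000], E[r] = 1.2500, γ^t·E[r] = 1.250000, running G = 1.250000
t=1: π = [0.1875, 0.1719, 0.2344, 0.1406, 0.2656], E[r] = 1.3906, γ^t·E[r] = 1.251563, running G = 2.501563
t=2: π = [0.2285, 0.1816, 0.2266, 0.1426, 0.2207], E[r] = 1.2734, γ^t·E[r] = 1.031484, running G = 3.533047
t=3: π = [0.2329, 0.1833, 0.2324, 0.1428, 0.2085], E[r] = 1.2756, γ^t·E[r] = 0.929938, running G = 4.462985
t=4: π = [0.2351, 0.1836, 0.2322, 0.1429, 0.2062], E[r] = 1.2691, γ^t·E[r] = 0.832659, running G = 5.295644
t=5: π = [0.2354, 0.1837, 0.2325, 0.1429, 0.2056], E[r] = 1.2690, γ^t·E[r] = 0.749341, running G = 6.044985
t=6: π = [0.2355, 0.1837, 0.2325, 0.1429, 0.2055], E[r] = 1.2687, γ^t·E[r] = 0.674228, running G = 6.719213
t=7: π = [0.2355, 0.1837, 0.2325, 0.1429, 0.2054], E[r] = 1.2687, γ^t·E[r] = 0.606801, running G = 7.326014

G = 7.3260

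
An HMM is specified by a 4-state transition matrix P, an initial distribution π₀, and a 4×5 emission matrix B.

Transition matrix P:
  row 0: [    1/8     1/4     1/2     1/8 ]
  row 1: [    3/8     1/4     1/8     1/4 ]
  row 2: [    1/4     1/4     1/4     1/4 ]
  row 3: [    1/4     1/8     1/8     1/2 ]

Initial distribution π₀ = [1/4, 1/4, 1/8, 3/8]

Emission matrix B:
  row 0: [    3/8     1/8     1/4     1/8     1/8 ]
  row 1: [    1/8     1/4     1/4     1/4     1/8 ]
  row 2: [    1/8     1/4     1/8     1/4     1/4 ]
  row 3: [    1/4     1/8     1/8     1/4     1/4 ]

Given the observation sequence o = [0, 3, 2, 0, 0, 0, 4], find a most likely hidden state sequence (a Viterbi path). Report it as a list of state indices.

path = [3, 3, 3, 3, 3, 3, 3]

t=0: δ = [9.375e-02, 3.125e-02, 1.562e-02, 9.375e-02]  (obs o_0=0)
t=1: δ = [2.930e-03, 5.859e-03, 1.172e-02, 1.172e-02]  ψ = [3, 0, 0, 3]  (obs o_1=3)
t=2: δ = [7.324e-04, 7.324e-04, 3.662e-04, 7.324e-04]  ψ = [2, 2, 2, 3]  (obs o_2=2)
t=3: δ = [1.030e-04, 2.289e-05, 4.578e-05, 9.155e-05]  ψ = [1, 0, 0, 3]  (obs o_3=0)
t=4: δ = [8.583e-06, 3.219e-06, 6.437e-06, 1.144e-05]  ψ = [3, 0, 0, 3]  (obs o_4=0)
t=5: δ = [1.073e-06, 2.682e-07, 5.364e-07, 1.431e-06]  ψ = [3, 0, 0, 3]  (obs o_5=0)
t=6: δ = [4.470e-08, 3.353e-08, 1.341e-07, 1.788e-07]  ψ = [3, 0, 0, 3]  (obs o_6=4)
backtrack: best end state = 3; path = [3, 3, 3, 3, 3, 3, 3]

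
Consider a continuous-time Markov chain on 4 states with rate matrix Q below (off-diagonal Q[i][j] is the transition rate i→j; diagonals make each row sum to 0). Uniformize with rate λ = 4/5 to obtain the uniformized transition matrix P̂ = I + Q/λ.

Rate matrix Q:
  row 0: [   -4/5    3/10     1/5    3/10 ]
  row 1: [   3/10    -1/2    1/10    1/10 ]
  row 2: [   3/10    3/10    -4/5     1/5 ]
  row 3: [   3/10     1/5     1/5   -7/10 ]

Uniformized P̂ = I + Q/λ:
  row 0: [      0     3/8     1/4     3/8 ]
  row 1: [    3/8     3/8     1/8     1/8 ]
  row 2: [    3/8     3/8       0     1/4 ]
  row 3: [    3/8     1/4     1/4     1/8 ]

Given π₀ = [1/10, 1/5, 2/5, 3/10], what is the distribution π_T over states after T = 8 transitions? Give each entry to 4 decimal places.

t=0: π = [0.1000, 0.2000, 0.4000, 0.3000]
t=1: π = [0.3375, 0.3375, 0.1250, 0.2000]
t=2: π = [0.2484, 0.3500, 0.1766, 0.2250]
t=3: π = [0.2818, 0.3469, 0.1621, 0.2092]
t=4: π = [0.2693, 0.3489, 0.1661, 0.2157]
t=5: π = [0.2740, 0.3480, 0.1649, 0.2131]
t=6: π = [0.2722, 0.3484, 0.1653, 0.2141]
t=7: π = [0.2729, 0.3482, 0.1651, 0.2137]
t=8: π = [0.2727, 0.3483, 0.1652, 0.2139]

π = [0.2727, 0.3483, 0.1652, 0.2139]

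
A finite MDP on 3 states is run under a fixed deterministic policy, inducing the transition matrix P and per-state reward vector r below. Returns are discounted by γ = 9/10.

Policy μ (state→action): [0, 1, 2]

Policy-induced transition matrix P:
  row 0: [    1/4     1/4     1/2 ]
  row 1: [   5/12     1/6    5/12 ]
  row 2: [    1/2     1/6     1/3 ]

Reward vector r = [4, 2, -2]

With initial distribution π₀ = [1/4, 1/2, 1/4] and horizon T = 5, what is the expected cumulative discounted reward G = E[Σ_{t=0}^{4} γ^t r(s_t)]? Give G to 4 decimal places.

G = 4.9590

t=0: π = [0.2500, 0.5000, 0.2500], E[r] = 1.5000, γ^t·E[r] = 1.500000, running G = 1.500000
t=1: π = [0.3958, 0.1875, 0.4167], E[r] = 1.1250, γ^t·E[r] = 1.012500, running G = 2.512500
t=2: π = [0.3854, 0.1997, 0.4149], E[r] = 1.1111, γ^t·E[r] = 0.900000, running G = 3.412500
t=3: π = [0.3870, 0.1988, 0.4142], E[r] = 1.1172, γ^t·E[r] = 0.814430, running G = 4.226930
t=4: π = [0.3867, 0.1989, 0.4144], E[r] = 1.1158, γ^t·E[r] = 0.732053, running G = 4.958983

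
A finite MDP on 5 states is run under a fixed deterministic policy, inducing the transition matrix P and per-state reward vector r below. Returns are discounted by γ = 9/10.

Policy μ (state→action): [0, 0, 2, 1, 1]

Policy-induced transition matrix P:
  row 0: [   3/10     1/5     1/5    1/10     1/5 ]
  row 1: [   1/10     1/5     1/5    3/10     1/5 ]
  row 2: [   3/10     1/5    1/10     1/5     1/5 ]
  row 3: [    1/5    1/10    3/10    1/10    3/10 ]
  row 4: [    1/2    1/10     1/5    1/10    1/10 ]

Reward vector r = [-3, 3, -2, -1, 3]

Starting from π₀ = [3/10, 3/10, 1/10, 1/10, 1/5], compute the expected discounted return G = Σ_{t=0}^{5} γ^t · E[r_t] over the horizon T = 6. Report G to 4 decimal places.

t=0: π = [0.3000, 0.3000, 0.1000, 0.1000, 0.2000], E[r] = 0.3000, γ^t·E[r] = 0.300000, running G = 0.300000
t=1: π = [0.2700, 0.1700, 0.2000, 0.1700, 0.1900], E[r] = -0.3000, γ^t·E[r] = -0.270000, running G = 0.030000
t=2: π = [0.2870, 0.1640, 0.1970, 0.1540, 0.1980], E[r] = -0.3230, γ^t·E[r] = -0.261630, running G = -0.231630
t=3: π = [0.2914, 0.1648, 0.1957, 0.1525, 0.1956], E[r] = -0.3369, γ^t·E[r] = -0.245600, running G = -0.477230
t=4: π = [0.2909, 0.1652, 0.1957, 0.1525, 0.1957], E[r] = -0.3340, γ^t·E[r] = -0.219124, running G = -0.696354
t=5: π = [0.2908, 0.1652, 0.1957, 0.1526, 0.1957], E[r] = -0.3339, γ^t·E[r] = -0.197183, running G = -0.893537

G = -0.8935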